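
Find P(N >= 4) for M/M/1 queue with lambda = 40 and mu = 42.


P(N >= 4) = rho^4 = (40/42)^4 = 0.8227

0.8227


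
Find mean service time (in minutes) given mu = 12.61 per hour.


Mean service time = 60/mu = 60/12.61 = 4.76 minutes

4.76 minutes


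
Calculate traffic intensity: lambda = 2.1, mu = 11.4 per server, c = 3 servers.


rho = lambda / (c * mu) = 2.1 / (3 * 11.4) = 0.0614

0.0614


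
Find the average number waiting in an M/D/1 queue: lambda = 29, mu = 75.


M/D/1: Lq = rho^2 / (2*(1-rho)) where rho = 29/75; Lq = 0.12

0.12


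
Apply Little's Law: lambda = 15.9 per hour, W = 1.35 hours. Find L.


L = lambda * W = 15.9 * 1.35 = 21.47

21.47


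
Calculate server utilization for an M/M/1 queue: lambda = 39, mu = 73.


rho = lambda/mu = 39/73 = 0.5342

0.5342


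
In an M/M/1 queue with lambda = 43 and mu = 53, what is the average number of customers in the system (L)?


rho = 43/53; L = rho/(1-rho) = 4.3

4.3


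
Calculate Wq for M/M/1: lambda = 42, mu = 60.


rho = 42/60; Wq = rho/(mu - lambda) = 0.0389 hours

0.0389 hours


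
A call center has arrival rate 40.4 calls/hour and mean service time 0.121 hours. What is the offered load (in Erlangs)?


Offered load a = lambda * E[S] = 40.4 * 0.121 = 4.89 Erlangs

4.89 Erlangs


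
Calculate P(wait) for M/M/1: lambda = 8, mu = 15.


P(wait) = rho = lambda/mu = 8/15 = 0.5333

0.5333


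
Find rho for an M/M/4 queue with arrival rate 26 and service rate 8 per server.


rho = lambda/(c*mu) = 26/(4*8) = 0.8125

0.8125


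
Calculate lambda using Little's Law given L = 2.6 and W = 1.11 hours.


lambda = L / W = 2.6 / 1.11 = 2.34 per hour

2.34 per hour


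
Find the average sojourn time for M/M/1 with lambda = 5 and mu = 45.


W = 1/(mu - lambda) = 1/(45 - 5) = 0.025 hours

0.025 hours


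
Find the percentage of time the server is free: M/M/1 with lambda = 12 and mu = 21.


Idle fraction = (1 - rho) * 100 = (1 - 12/21) * 100 = 42.9%

42.9%


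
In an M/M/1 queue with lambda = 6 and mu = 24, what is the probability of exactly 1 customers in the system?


rho = 6/24; P(n) = (1-rho)*rho^n = (1-6/24)*(6/24)^1 = 0.1875

0.1875


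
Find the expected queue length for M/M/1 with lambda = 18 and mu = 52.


rho = 18/52; Lq = rho^2/(1-rho) = 0.18

0.18


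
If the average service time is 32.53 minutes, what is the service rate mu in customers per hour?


mu = 60 / avg_service_time = 60 / 32.53 = 1.84 per hour

1.84 per hour


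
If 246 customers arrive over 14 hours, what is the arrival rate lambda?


lambda = total arrivals / time = 246 / 14 = 17.57 per hour

17.57 per hour


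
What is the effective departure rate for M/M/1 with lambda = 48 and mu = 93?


For a stable queue (lambda < mu), throughput = lambda = 48 per hour

48 per hour


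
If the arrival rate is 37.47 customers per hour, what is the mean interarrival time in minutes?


Mean interarrival time = 60/lambda = 60/37.47 = 1.6 minutes

1.6 minutes


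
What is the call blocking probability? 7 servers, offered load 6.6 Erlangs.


B(N,A) = (A^N/N!) / sum(A^k/k!, k=0..N) with N=7, A=6.6 = 0.2237

0.2237


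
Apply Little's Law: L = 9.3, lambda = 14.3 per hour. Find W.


W = L / lambda = 9.3 / 14.3 = 0.6503 hours

0.6503 hours


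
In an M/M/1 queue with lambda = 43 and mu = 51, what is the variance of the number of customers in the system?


rho = 43/51; Var(N) = rho/(1-rho)^2 = 34.27

34.27


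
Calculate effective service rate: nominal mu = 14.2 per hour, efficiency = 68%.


Effective rate = mu * efficiency = 14.2 * 0.68 = 9.66 per hour

9.66 per hour


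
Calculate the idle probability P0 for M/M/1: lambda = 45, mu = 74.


P0 = 1 - rho = 1 - 45/74 = 0.3919

0.3919


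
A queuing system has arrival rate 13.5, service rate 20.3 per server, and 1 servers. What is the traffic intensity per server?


rho = lambda / (c * mu) = 13.5 / (1 * 20.3) = 0.665

0.665


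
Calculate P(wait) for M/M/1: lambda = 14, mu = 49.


P(wait) = rho = lambda/mu = 14/49 = 0.2857

0.2857


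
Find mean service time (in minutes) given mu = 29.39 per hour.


Mean service time = 60/mu = 60/29.39 = 2.04 minutes

2.04 minutes


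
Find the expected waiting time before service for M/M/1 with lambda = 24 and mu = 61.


rho = 24/61; Wq = rho/(mu - lambda) = 0.0106 hours

0.0106 hours


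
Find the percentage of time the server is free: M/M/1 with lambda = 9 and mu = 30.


Idle fraction = (1 - rho) * 100 = (1 - 9/30) * 100 = 70.0%

70.0%


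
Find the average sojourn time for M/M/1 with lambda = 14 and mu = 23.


W = 1/(mu - lambda) = 1/(23 - 14) = 0.1111 hours

0.1111 hours


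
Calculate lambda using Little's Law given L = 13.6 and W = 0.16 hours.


lambda = L / W = 13.6 / 0.16 = 85.0 per hour

85.0 per hour


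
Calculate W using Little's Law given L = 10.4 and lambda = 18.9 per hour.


W = L / lambda = 10.4 / 18.9 = 0.5503 hours

0.5503 hours


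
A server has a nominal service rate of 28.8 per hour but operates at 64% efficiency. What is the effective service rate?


Effective rate = mu * efficiency = 28.8 * 0.64 = 18.43 per hour

18.43 per hour


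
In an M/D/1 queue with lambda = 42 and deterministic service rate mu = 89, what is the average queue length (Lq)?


M/D/1: Lq = rho^2 / (2*(1-rho)) where rho = 42/89; Lq = 0.21

0.21


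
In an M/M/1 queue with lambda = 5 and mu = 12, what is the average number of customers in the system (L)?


rho = 5/12; L = rho/(1-rho) = 0.71

0.71


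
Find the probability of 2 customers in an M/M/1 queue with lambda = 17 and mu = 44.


rho = 17/44; P(n) = (1-rho)*rho^n = (1-17/44)*(17/44)^2 = 0.0916

0.0916


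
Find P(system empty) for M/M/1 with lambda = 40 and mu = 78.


P0 = 1 - rho = 1 - 40/78 = 0.4872

0.4872


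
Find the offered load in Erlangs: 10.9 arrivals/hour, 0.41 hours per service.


Offered load a = lambda * E[S] = 10.9 * 0.41 = 4.47 Erlangs

4.47 Erlangs


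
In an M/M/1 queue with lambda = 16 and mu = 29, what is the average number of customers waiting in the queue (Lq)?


rho = 16/29; Lq = rho^2/(1-rho) = 0.68

0.68


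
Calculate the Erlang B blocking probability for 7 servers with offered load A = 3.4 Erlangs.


B(N,A) = (A^N/N!) / sum(A^k/k!, k=0..N) with N=7, A=3.4 = 0.0356

0.0356


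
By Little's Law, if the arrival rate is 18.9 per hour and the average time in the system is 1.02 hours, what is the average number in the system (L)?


L = lambda * W = 18.9 * 1.02 = 19.28

19.28


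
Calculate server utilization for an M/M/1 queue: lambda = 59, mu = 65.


rho = lambda/mu = 59/65 = 0.9077

0.9077


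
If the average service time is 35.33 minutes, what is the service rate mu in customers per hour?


mu = 60 / avg_service_time = 60 / 35.33 = 1.7 per hour

1.7 per hour


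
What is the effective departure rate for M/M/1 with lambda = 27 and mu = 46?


For a stable queue (lambda < mu), throughput = lambda = 27 per hour

27 per hour


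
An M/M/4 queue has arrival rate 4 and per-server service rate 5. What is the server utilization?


rho = lambda/(c*mu) = 4/(4*5) = 0.2

0.2


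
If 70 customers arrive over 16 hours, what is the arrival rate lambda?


lambda = total arrivals / time = 70 / 16 = 4.38 per hour

4.38 per hour


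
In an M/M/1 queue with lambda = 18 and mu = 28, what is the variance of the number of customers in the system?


rho = 18/28; Var(N) = rho/(1-rho)^2 = 5.04

5.04


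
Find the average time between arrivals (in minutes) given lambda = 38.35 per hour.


Mean interarrival time = 60/lambda = 60/38.35 = 1.56 minutes

1.56 minutes


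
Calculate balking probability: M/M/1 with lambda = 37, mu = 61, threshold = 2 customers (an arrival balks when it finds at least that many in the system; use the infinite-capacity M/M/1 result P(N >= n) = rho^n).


P(N >= 2) = rho^2 = (37/61)^2 = 0.3679

0.3679


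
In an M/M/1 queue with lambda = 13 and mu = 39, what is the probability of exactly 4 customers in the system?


rho = 13/39; P(n) = (1-rho)*rho^n = (1-13/39)*(13/39)^4 = 0.0082

0.0082


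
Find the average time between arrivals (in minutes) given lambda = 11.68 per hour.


Mean interarrival time = 60/lambda = 60/11.68 = 5.14 minutes

5.14 minutes


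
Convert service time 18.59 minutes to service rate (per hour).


mu = 60 / avg_service_time = 60 / 18.59 = 3.23 per hour

3.23 per hour


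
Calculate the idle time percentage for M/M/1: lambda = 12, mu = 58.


Idle fraction = (1 - rho) * 100 = (1 - 12/58) * 100 = 79.3%

79.3%


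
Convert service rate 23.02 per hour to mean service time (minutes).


Mean service time = 60/mu = 60/23.02 = 2.61 minutes

2.61 minutes


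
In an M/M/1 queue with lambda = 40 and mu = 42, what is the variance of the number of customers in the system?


rho = 40/42; Var(N) = rho/(1-rho)^2 = 420.0

420.0


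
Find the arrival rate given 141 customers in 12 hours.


lambda = total arrivals / time = 141 / 12 = 11.75 per hour

11.75 per hour


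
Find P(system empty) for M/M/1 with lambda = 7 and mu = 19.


P0 = 1 - rho = 1 - 7/19 = 0.6316

0.6316


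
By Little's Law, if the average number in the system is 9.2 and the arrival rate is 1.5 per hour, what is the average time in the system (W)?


W = L / lambda = 9.2 / 1.5 = 6.1333 hours

6.1333 hours


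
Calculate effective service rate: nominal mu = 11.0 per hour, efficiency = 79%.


Effective rate = mu * efficiency = 11.0 * 0.79 = 8.69 per hour

8.69 per hour


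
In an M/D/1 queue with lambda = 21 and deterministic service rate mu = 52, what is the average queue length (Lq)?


M/D/1: Lq = rho^2 / (2*(1-rho)) where rho = 21/52; Lq = 0.14

0.14


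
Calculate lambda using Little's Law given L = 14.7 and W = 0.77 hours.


lambda = L / W = 14.7 / 0.77 = 19.09 per hour

19.09 per hour


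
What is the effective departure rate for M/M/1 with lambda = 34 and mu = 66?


For a stable queue (lambda < mu), throughput = lambda = 34 per hour

34 per hour


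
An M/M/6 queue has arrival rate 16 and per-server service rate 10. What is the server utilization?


rho = lambda/(c*mu) = 16/(6*10) = 0.2667

0.2667


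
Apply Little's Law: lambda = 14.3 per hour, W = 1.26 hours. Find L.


L = lambda * W = 14.3 * 1.26 = 18.02

18.02


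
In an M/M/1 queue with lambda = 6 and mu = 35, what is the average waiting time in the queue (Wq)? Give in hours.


rho = 6/35; Wq = rho/(mu - lambda) = 0.0059 hours

0.0059 hours


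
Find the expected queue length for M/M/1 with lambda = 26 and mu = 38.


rho = 26/38; Lq = rho^2/(1-rho) = 1.48

1.48


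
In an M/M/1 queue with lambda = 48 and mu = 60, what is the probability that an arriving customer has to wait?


P(wait) = rho = lambda/mu = 48/60 = 0.8

0.8


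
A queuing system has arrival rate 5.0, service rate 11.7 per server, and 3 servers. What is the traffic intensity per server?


rho = lambda / (c * mu) = 5.0 / (3 * 11.7) = 0.1425

0.1425


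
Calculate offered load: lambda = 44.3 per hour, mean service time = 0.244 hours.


Offered load a = lambda * E[S] = 44.3 * 0.244 = 10.81 Erlangs

10.81 Erlangs


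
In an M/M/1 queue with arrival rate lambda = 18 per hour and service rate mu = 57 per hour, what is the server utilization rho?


rho = lambda/mu = 18/57 = 0.3158

0.3158


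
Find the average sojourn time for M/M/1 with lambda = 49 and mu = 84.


W = 1/(mu - lambda) = 1/(84 - 49) = 0.0286 hours

0.0286 hours


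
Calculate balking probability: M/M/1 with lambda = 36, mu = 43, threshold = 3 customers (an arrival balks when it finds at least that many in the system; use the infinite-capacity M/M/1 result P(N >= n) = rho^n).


P(N >= 3) = rho^3 = (36/43)^3 = 0.5868

0.5868


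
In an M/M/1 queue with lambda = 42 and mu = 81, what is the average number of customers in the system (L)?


rho = 42/81; L = rho/(1-rho) = 1.08

1.08


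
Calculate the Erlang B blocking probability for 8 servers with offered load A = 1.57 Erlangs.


B(N,A) = (A^N/N!) / sum(A^k/k!, k=0..N) with N=8, A=1.57 = 0.0002

0.0002


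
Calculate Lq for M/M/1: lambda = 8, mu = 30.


rho = 8/30; Lq = rho^2/(1-rho) = 0.1

0.1


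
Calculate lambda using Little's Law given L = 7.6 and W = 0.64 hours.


lambda = L / W = 7.6 / 0.64 = 11.88 per hour

11.88 per hour


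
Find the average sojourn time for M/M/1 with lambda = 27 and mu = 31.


W = 1/(mu - lambda) = 1/(31 - 27) = 0.25 hours

0.25 hours


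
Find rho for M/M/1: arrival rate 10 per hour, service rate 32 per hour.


rho = lambda/mu = 10/32 = 0.3125

0.3125


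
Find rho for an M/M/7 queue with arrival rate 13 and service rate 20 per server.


rho = lambda/(c*mu) = 13/(7*20) = 0.0929

0.0929


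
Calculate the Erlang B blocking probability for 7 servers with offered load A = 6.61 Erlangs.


B(N,A) = (A^N/N!) / sum(A^k/k!, k=0..N) with N=7, A=6.61 = 0.2244

0.2244


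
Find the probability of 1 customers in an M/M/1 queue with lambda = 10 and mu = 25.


rho = 10/25; P(n) = (1-rho)*rho^n = (1-10/25)*(10/25)^1 = 0.24

0.24


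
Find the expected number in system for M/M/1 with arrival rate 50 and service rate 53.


rho = 50/53; L = rho/(1-rho) = 16.67

16.67


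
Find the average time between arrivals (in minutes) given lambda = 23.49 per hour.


Mean interarrival time = 60/lambda = 60/23.49 = 2.55 minutes

2.55 minutes


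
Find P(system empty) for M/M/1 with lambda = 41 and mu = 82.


P0 = 1 - rho = 1 - 41/82 = 0.5

0.5


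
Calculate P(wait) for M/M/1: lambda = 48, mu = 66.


P(wait) = rho = lambda/mu = 48/66 = 0.7273

0.7273


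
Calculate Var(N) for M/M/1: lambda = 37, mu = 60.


rho = 37/60; Var(N) = rho/(1-rho)^2 = 4.2

4.2


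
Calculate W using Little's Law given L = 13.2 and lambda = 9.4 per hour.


W = L / lambda = 13.2 / 9.4 = 1.4043 hours

1.4043 hours


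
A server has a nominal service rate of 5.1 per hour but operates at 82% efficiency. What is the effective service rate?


Effective rate = mu * efficiency = 5.1 * 0.82 = 4.18 per hour

4.18 per hour


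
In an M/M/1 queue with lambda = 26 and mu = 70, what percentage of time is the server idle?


Idle fraction = (1 - rho) * 100 = (1 - 26/70) * 100 = 62.9%

62.9%


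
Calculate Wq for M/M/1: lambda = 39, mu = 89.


rho = 39/89; Wq = rho/(mu - lambda) = 0.0088 hours

0.0088 hours


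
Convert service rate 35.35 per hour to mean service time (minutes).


Mean service time = 60/mu = 60/35.35 = 1.7 minutes

1.7 minutes


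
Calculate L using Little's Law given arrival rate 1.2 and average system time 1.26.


L = lambda * W = 1.2 * 1.26 = 1.51

1.51


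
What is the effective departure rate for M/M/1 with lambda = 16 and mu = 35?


For a stable queue (lambda < mu), throughput = lambda = 16 per hour

16 per hour


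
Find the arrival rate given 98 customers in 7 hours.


lambda = total arrivals / time = 98 / 7 = 14.0 per hour

14.0 per hour


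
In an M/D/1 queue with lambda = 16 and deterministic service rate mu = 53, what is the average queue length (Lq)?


M/D/1: Lq = rho^2 / (2*(1-rho)) where rho = 16/53; Lq = 0.07

0.07


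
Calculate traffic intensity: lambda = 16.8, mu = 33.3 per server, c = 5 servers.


rho = lambda / (c * mu) = 16.8 / (5 * 33.3) = 0.1009

0.1009


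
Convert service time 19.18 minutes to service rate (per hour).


mu = 60 / avg_service_time = 60 / 19.18 = 3.13 per hour

3.13 per hour


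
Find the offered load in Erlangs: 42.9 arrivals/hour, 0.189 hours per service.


Offered load a = lambda * E[S] = 42.9 * 0.189 = 8.11 Erlangs

8.11 Erlangs


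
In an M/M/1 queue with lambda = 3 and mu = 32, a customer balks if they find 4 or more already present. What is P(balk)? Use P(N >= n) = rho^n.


P(N >= 4) = rho^4 = (3/32)^4 = 0.0001

0.0001


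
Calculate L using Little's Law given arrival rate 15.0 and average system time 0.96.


L = lambda * W = 15.0 * 0.96 = 14.4

14.4


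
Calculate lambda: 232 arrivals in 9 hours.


lambda = total arrivals / time = 232 / 9 = 25.78 per hour

25.78 per hour


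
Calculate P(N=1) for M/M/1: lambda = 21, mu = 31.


rho = 21/31; P(n) = (1-rho)*rho^n = (1-21/31)*(21/31)^1 = 0.2185

0.2185


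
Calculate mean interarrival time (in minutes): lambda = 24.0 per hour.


Mean interarrival time = 60/lambda = 60/24.0 = 2.5 minutes

2.5 minutes


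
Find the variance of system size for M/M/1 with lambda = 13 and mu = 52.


rho = 13/52; Var(N) = rho/(1-rho)^2 = 0.44

0.44


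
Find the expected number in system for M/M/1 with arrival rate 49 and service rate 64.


rho = 49/64; L = rho/(1-rho) = 3.27

3.27


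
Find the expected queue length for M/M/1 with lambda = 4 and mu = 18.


rho = 4/18; Lq = rho^2/(1-rho) = 0.06

0.06


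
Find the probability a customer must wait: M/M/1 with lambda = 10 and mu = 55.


P(wait) = rho = lambda/mu = 10/55 = 0.1818

0.1818


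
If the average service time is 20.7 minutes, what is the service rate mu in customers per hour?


mu = 60 / avg_service_time = 60 / 20.7 = 2.9 per hour

2.9 per hour


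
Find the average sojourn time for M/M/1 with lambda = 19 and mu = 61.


W = 1/(mu - lambda) = 1/(61 - 19) = 0.0238 hours

0.0238 hours


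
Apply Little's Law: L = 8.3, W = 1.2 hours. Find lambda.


lambda = L / W = 8.3 / 1.2 = 6.92 per hour

6.92 per hour


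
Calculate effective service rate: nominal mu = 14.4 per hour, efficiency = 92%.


Effective rate = mu * efficiency = 14.4 * 0.92 = 13.25 per hour

13.25 per hour


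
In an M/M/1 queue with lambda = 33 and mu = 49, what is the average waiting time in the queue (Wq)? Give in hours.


rho = 33/49; Wq = rho/(mu - lambda) = 0.0421 hours

0.0421 hours


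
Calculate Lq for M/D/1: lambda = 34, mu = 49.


M/D/1: Lq = rho^2 / (2*(1-rho)) where rho = 34/49; Lq = 0.79

0.79


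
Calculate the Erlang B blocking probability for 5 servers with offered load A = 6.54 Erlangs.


B(N,A) = (A^N/N!) / sum(A^k/k!, k=0..N) with N=5, A=6.54 = 0.3965

0.3965


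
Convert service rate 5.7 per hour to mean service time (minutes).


Mean service time = 60/mu = 60/5.7 = 10.53 minutes

10.53 minutes


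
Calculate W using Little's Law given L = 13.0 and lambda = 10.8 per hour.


W = L / lambda = 13.0 / 10.8 = 1.2037 hours

1.2037 hours


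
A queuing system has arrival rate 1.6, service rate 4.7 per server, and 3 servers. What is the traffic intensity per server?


rho = lambda / (c * mu) = 1.6 / (3 * 4.7) = 0.1135

0.1135


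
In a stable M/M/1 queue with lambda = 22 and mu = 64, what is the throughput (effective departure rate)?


For a stable queue (lambda < mu), throughput = lambda = 22 per hour

22 per hour


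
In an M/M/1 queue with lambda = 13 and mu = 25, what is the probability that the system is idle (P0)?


P0 = 1 - rho = 1 - 13/25 = 0.48

0.48


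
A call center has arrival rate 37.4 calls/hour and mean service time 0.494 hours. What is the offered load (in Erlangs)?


Offered load a = lambda * E[S] = 37.4 * 0.494 = 18.48 Erlangs

18.48 Erlangs


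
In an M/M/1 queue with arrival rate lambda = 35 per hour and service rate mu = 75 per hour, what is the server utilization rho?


rho = lambda/mu = 35/75 = 0.4667

0.4667


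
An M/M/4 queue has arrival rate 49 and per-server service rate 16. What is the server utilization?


rho = lambda/(c*mu) = 49/(4*16) = 0.7656

0.7656


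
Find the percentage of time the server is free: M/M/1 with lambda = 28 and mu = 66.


Idle fraction = (1 - rho) * 100 = (1 - 28/66) * 100 = 57.6%

57.6%


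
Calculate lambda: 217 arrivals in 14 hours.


lambda = total arrivals / time = 217 / 14 = 15.5 per hour

15.5 per hour


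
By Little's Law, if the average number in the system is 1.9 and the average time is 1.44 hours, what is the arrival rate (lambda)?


lambda = L / W = 1.9 / 1.44 = 1.32 per hour

1.32 per hour


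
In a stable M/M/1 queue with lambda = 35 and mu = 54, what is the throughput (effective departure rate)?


For a stable queue (lambda < mu), throughput = lambda = 35 per hour

35 per hour


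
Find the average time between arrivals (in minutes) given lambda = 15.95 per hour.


Mean interarrival time = 60/lambda = 60/15.95 = 3.76 minutes

3.76 minutes


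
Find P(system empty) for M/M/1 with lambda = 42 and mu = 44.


P0 = 1 - rho = 1 - 42/44 = 0.0455

0.0455


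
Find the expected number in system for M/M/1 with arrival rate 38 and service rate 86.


rho = 38/86; L = rho/(1-rho) = 0.79

0.79


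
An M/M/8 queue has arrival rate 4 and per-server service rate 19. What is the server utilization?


rho = lambda/(c*mu) = 4/(8*19) = 0.0263

0.0263


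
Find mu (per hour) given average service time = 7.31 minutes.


mu = 60 / avg_service_time = 60 / 7.31 = 8.21 per hour

8.21 per hour


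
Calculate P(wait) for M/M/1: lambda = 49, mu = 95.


P(wait) = rho = lambda/mu = 49/95 = 0.5158

0.5158


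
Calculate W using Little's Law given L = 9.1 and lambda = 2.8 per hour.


W = L / lambda = 9.1 / 2.8 = 3.25 hours

3.25 hours


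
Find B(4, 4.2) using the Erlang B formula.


B(N,A) = (A^N/N!) / sum(A^k/k!, k=0..N) with N=4, A=4.2 = 0.3296

0.3296


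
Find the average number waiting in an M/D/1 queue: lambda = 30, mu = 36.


M/D/1: Lq = rho^2 / (2*(1-rho)) where rho = 30/36; Lq = 2.08

2.08


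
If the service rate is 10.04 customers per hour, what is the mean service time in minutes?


Mean service time = 60/mu = 60/10.04 = 5.98 minutes

5.98 minutes


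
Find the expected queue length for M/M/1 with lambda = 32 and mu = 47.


rho = 32/47; Lq = rho^2/(1-rho) = 1.45

1.45


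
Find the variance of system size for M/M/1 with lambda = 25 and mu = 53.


rho = 25/53; Var(N) = rho/(1-rho)^2 = 1.69

1.69


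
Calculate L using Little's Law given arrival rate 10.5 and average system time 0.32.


L = lambda * W = 10.5 * 0.32 = 3.36

3.36


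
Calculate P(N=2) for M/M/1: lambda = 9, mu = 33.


rho = 9/33; P(n) = (1-rho)*rho^n = (1-9/33)*(9/33)^2 = 0.0541

0.0541


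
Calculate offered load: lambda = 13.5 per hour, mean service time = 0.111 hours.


Offered load a = lambda * E[S] = 13.5 * 0.111 = 1.5 Erlangs

1.5 Erlangs


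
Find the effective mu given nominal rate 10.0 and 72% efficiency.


Effective rate = mu * efficiency = 10.0 * 0.72 = 7.2 per hour

7.2 per hour


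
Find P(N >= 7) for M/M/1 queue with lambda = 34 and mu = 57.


P(N >= 7) = rho^7 = (34/57)^7 = 0.0269

0.0269


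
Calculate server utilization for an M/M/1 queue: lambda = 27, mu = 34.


rho = lambda/mu = 27/34 = 0.7941

0.7941


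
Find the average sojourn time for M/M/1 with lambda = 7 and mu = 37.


W = 1/(mu - lambda) = 1/(37 - 7) = 0.0333 hours

0.0333 hours


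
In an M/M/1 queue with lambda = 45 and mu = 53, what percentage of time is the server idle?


Idle fraction = (1 - rho) * 100 = (1 - 45/53) * 100 = 15.1%

15.1%


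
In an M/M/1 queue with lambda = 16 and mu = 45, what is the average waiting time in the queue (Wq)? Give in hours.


rho = 16/45; Wq = rho/(mu - lambda) = 0.0123 hours

0.0123 hours


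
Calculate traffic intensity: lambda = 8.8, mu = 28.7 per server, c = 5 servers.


rho = lambda / (c * mu) = 8.8 / (5 * 28.7) = 0.0613

0.0613


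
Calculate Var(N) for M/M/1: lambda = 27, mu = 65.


rho = 27/65; Var(N) = rho/(1-rho)^2 = 1.22

1.22


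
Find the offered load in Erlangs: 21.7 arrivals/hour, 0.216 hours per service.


Offered load a = lambda * E[S] = 21.7 * 0.216 = 4.69 Erlangs

4.69 Erlangs


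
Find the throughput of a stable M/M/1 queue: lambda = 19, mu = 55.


For a stable queue (lambda < mu), throughput = lambda = 19 per hour

19 per hour


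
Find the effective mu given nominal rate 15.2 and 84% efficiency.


Effective rate = mu * efficiency = 15.2 * 0.84 = 12.77 per hour

12.77 per hour


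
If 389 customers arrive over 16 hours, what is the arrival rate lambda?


lambda = total arrivals / time = 389 / 16 = 24.31 per hour

24.31 per hour


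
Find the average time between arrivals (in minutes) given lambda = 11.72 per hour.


Mean interarrival time = 60/lambda = 60/11.72 = 5.12 minutes

5.12 minutes


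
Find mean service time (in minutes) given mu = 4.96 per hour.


Mean service time = 60/mu = 60/4.96 = 12.1 minutes

12.1 minutes


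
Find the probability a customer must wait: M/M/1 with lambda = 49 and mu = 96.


P(wait) = rho = lambda/mu = 49/96 = 0.5104

0.5104


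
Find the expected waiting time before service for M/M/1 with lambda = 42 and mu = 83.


rho = 42/83; Wq = rho/(mu - lambda) = 0.0123 hours

0.0123 hours


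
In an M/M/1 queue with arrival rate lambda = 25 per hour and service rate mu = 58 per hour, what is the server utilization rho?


rho = lambda/mu = 25/58 = 0.431

0.431


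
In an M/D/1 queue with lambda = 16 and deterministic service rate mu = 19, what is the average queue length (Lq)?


M/D/1: Lq = rho^2 / (2*(1-rho)) where rho = 16/19; Lq = 2.25

2.25


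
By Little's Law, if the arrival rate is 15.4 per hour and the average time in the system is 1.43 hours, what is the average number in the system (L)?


L = lambda * W = 15.4 * 1.43 = 22.02

22.02


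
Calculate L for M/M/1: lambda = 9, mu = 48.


rho = 9/48; L = rho/(1-rho) = 0.23

0.23


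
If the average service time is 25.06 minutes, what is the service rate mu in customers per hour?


mu = 60 / avg_service_time = 60 / 25.06 = 2.39 per hour

2.39 per hour


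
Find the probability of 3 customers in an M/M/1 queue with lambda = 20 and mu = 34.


rho = 20/34; P(n) = (1-rho)*rho^n = (1-20/34)*(20/34)^3 = 0.0838

0.0838


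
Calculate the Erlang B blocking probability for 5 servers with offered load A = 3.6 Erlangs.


B(N,A) = (A^N/N!) / sum(A^k/k!, k=0..N) with N=5, A=3.6 = 0.1631

0.1631


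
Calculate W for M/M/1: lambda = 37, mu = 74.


W = 1/(mu - lambda) = 1/(74 - 37) = 0.027 hours

0.027 hours


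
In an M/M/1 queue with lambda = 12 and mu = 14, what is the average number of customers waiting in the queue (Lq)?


rho = 12/14; Lq = rho^2/(1-rho) = 5.14

5.14


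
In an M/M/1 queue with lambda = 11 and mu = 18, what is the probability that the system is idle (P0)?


P0 = 1 - rho = 1 - 11/18 = 0.3889

0.3889


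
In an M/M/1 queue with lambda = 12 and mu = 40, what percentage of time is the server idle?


Idle fraction = (1 - rho) * 100 = (1 - 12/40) * 100 = 70.0%

70.0%


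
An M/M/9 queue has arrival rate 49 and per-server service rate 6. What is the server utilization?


rho = lambda/(c*mu) = 49/(9*6) = 0.9074

0.9074


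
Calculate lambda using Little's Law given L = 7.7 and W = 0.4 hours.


lambda = L / W = 7.7 / 0.4 = 19.25 per hour

19.25 per hour


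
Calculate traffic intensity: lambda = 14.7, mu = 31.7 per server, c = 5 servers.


rho = lambda / (c * mu) = 14.7 / (5 * 31.7) = 0.0927

0.0927


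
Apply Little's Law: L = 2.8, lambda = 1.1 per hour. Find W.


W = L / lambda = 2.8 / 1.1 = 2.5455 hours

2.5455 hours


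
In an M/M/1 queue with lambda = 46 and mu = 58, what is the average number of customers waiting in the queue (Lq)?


rho = 46/58; Lq = rho^2/(1-rho) = 3.04

3.04


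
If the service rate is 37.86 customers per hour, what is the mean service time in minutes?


Mean service time = 60/mu = 60/37.86 = 1.58 minutes

1.58 minutes


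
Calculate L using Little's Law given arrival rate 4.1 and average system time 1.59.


L = lambda * W = 4.1 * 1.59 = 6.52

6.52


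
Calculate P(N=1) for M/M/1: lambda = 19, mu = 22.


rho = 19/22; P(n) = (1-rho)*rho^n = (1-19/22)*(19/22)^1 = 0.1178

0.1178


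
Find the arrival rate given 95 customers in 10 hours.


lambda = total arrivals / time = 95 / 10 = 9.5 per hour

9.5 per hour


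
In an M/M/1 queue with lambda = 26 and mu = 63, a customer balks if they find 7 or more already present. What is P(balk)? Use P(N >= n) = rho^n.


P(N >= 7) = rho^7 = (26/63)^7 = 0.002

0.002


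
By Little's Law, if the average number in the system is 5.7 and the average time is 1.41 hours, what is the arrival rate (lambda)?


lambda = L / W = 5.7 / 1.41 = 4.04 per hour

4.04 per hour


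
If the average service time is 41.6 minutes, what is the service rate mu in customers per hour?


mu = 60 / avg_service_time = 60 / 41.6 = 1.44 per hour

1.44 per hour


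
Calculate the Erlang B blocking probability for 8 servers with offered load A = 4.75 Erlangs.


B(N,A) = (A^N/N!) / sum(A^k/k!, k=0..N) with N=8, A=4.75 = 0.0587

0.0587


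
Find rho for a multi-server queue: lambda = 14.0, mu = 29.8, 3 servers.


rho = lambda / (c * mu) = 14.0 / (3 * 29.8) = 0.1566

0.1566


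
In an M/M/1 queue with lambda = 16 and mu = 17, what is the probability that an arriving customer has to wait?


P(wait) = rho = lambda/mu = 16/17 = 0.9412

0.9412


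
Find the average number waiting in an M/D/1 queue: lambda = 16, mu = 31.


M/D/1: Lq = rho^2 / (2*(1-rho)) where rho = 16/31; Lq = 0.28

0.28


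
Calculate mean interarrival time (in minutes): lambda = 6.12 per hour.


Mean interarrival time = 60/lambda = 60/6.12 = 9.8 minutes

9.8 minutes


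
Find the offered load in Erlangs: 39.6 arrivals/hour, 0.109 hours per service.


Offered load a = lambda * E[S] = 39.6 * 0.109 = 4.32 Erlangs

4.32 Erlangs


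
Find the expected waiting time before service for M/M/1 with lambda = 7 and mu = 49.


rho = 7/49; Wq = rho/(mu - lambda) = 0.0034 hours

0.0034 hours


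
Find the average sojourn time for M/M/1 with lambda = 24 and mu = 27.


W = 1/(mu - lambda) = 1/(27 - 24) = 0.3333 hours

0.3333 hours


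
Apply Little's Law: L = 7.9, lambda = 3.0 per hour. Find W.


W = L / lambda = 7.9 / 3.0 = 2.6333 hours

2.6333 hours


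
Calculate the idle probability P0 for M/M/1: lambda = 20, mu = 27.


P0 = 1 - rho = 1 - 20/27 = 0.2593

0.2593


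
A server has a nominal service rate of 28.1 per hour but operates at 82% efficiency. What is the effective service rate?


Effective rate = mu * efficiency = 28.1 * 0.82 = 23.04 per hour

23.04 per hour


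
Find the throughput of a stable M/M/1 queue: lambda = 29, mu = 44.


For a stable queue (lambda < mu), throughput = lambda = 29 per hour

29 per hour


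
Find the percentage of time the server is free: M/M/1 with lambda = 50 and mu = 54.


Idle fraction = (1 - rho) * 100 = (1 - 50/54) * 100 = 7.4%

7.4%


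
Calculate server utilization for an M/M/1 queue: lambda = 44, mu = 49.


rho = lambda/mu = 44/49 = 0.898

0.898


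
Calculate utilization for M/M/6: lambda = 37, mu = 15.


rho = lambda/(c*mu) = 37/(6*15) = 0.4111

0.4111


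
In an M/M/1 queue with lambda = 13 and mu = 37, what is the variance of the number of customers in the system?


rho = 13/37; Var(N) = rho/(1-rho)^2 = 0.84

0.84


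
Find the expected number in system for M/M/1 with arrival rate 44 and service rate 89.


rho = 44/89; L = rho/(1-rho) = 0.98

0.98


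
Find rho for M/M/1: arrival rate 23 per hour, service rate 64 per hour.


rho = lambda/mu = 23/64 = 0.3594

0.3594


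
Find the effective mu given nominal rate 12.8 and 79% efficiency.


Effective rate = mu * efficiency = 12.8 * 0.79 = 10.11 per hour

10.11 per hour


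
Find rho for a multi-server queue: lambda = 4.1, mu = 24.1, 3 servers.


rho = lambda / (c * mu) = 4.1 / (3 * 24.1) = 0.0567

0.0567


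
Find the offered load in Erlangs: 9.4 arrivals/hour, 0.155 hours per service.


Offered load a = lambda * E[S] = 9.4 * 0.155 = 1.46 Erlangs

1.46 Erlangs


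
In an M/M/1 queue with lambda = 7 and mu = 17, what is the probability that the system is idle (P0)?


P0 = 1 - rho = 1 - 7/17 = 0.5882

0.5882


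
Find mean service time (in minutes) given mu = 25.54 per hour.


Mean service time = 60/mu = 60/25.54 = 2.35 minutes

2.35 minutes


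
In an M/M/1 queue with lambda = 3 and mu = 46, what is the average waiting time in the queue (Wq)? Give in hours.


rho = 3/46; Wq = rho/(mu - lambda) = 0.0015 hours

0.0015 hours


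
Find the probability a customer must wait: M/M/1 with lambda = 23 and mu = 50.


P(wait) = rho = lambda/mu = 23/50 = 0.46

0.46


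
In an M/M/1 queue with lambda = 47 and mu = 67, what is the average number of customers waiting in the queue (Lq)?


rho = 47/67; Lq = rho^2/(1-rho) = 1.65

1.65


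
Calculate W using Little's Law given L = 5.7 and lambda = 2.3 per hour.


W = L / lambda = 5.7 / 2.3 = 2.4783 hours

2.4783 hours


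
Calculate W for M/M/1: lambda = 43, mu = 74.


W = 1/(mu - lambda) = 1/(74 - 43) = 0.0323 hours

0.0323 hours


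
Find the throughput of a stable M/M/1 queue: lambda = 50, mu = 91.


For a stable queue (lambda < mu), throughput = lambda = 50 per hour

50 per hour


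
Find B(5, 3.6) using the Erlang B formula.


B(N,A) = (A^N/N!) / sum(A^k/k!, k=0..N) with N=5, A=3.6 = 0.1631

0.1631


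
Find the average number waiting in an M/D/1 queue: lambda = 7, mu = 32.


M/D/1: Lq = rho^2 / (2*(1-rho)) where rho = 7/32; Lq = 0.03

0.03


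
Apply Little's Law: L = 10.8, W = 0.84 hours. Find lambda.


lambda = L / W = 10.8 / 0.84 = 12.86 per hour

12.86 per hour


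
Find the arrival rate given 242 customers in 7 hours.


lambda = total arrivals / time = 242 / 7 = 34.57 per hour

34.57 per hour


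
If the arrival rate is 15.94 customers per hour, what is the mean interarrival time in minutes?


Mean interarrival time = 60/lambda = 60/15.94 = 3.76 minutes

3.76 minutes


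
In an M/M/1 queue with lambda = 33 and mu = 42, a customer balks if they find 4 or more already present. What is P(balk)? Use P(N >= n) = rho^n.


P(N >= 4) = rho^4 = (33/42)^4 = 0.3811

0.3811


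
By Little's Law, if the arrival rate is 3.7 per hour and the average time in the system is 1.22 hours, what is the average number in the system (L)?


L = lambda * W = 3.7 * 1.22 = 4.51

4.51


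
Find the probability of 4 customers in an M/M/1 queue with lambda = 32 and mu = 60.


rho = 32/60; P(n) = (1-rho)*rho^n = (1-32/60)*(32/60)^4 = 0.0378

0.0378


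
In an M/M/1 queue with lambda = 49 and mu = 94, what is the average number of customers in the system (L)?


rho = 49/94; L = rho/(1-rho) = 1.09

1.09


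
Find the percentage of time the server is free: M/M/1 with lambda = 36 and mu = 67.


Idle fraction = (1 - rho) * 100 = (1 - 36/67) * 100 = 46.3%

46.3%


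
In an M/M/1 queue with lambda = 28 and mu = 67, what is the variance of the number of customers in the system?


rho = 28/67; Var(N) = rho/(1-rho)^2 = 1.23

1.23


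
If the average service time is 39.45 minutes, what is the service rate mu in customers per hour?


mu = 60 / avg_service_time = 60 / 39.45 = 1.52 per hour

1.52 per hour


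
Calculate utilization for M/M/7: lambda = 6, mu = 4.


rho = lambda/(c*mu) = 6/(7*4) = 0.2143

0.2143


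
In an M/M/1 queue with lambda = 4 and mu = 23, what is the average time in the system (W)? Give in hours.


W = 1/(mu - lambda) = 1/(23 - 4) = 0.0526 hours

0.0526 hours


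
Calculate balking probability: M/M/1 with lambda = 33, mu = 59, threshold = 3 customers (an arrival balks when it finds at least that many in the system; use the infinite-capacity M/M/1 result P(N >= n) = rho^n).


P(N >= 3) = rho^3 = (33/59)^3 = 0.175

0.175


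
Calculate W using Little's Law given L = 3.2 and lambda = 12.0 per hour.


W = L / lambda = 3.2 / 12.0 = 0.2667 hours

0.2667 hours


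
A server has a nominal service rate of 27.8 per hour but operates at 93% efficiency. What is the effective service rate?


Effective rate = mu * efficiency = 27.8 * 0.93 = 25.85 per hour

25.85 per hour


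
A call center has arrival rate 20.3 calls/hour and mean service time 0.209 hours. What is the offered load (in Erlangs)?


Offered load a = lambda * E[S] = 20.3 * 0.209 = 4.24 Erlangs

4.24 Erlangs


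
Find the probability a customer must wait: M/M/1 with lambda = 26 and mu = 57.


P(wait) = rho = lambda/mu = 26/57 = 0.4561

0.4561


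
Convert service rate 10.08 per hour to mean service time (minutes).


Mean service time = 60/mu = 60/10.08 = 5.95 minutes

5.95 minutes


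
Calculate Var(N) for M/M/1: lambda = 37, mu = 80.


rho = 37/80; Var(N) = rho/(1-rho)^2 = 1.6

1.6


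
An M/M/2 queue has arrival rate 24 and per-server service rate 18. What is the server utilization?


rho = lambda/(c*mu) = 24/(2*18) = 0.6667

0.6667


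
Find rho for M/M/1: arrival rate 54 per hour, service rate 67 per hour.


rho = lambda/mu = 54/67 = 0.806

0.806


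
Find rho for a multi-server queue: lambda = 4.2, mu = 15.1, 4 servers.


rho = lambda / (c * mu) = 4.2 / (4 * 15.1) = 0.0695

0.0695


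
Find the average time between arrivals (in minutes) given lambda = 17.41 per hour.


Mean interarrival time = 60/lambda = 60/17.41 = 3.45 minutes

3.45 minutes


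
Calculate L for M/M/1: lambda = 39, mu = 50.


rho = 39/50; L = rho/(1-rho) = 3.55

3.55


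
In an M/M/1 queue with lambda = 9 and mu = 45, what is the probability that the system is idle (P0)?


P0 = 1 - rho = 1 - 9/45 = 0.8

0.8


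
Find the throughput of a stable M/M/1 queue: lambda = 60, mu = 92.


For a stable queue (lambda < mu), throughput = lambda = 60 per hour

60 per hour


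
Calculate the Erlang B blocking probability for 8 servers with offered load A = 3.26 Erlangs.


B(N,A) = (A^N/N!) / sum(A^k/k!, k=0..N) with N=8, A=3.26 = 0.0122

0.0122


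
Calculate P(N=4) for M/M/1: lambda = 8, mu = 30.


rho = 8/30; P(n) = (1-rho)*rho^n = (1-8/30)*(8/30)^4 = 0.0037

0.0037


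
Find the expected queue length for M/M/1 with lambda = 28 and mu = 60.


rho = 28/60; Lq = rho^2/(1-rho) = 0.41

0.41


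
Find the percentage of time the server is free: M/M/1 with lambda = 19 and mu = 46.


Idle fraction = (1 - rho) * 100 = (1 - 19/46) * 100 = 58.7%

58.7%


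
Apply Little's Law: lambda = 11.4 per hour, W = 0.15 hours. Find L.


L = lambda * W = 11.4 * 0.15 = 1.71

1.71


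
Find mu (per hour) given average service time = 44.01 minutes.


mu = 60 / avg_service_time = 60 / 44.01 = 1.36 per hour

1.36 per hour


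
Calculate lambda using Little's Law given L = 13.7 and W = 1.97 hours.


lambda = L / W = 13.7 / 1.97 = 6.95 per hour

6.95 per hour


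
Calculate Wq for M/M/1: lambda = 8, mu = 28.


rho = 8/28; Wq = rho/(mu - lambda) = 0.0143 hours

0.0143 hours


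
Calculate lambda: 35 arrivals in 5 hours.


lambda = total arrivals / time = 35 / 5 = 7.0 per hour

7.0 per hour


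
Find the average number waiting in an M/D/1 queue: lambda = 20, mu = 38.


M/D/1: Lq = rho^2 / (2*(1-rho)) where rho = 20/38; Lq = 0.29

0.29


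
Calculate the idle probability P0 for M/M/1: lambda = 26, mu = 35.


P0 = 1 - rho = 1 - 26/35 = 0.2571

0.2571


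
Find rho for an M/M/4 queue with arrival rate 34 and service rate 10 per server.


rho = lambda/(c*mu) = 34/(4*10) = 0.85

0.85
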